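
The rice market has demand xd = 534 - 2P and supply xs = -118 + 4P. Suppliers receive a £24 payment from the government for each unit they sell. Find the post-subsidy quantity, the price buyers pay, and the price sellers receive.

x' = 1046/3; buyers pay 278/3; sellers receive 350/3

Pre-subsidy: 534 - 2P = -118 + 4P gives P* = 326/3, x* = 950/3.
With the subsidy, sellers receive Ps = Pb + 24 for each unit, where Pb is the price buyers pay.
Supply in terms of Pb becomes xs = -118 + 4(Pb + 24) = -22 + 4Pb. Setting this equal to demand: 534 - 2Pb = -22 + 4Pb, so Pb = 278/3.
Sellers receive Ps = 278/3 + 24 = 350/3; x' = 534 − 2·(278/3) = 1046/3.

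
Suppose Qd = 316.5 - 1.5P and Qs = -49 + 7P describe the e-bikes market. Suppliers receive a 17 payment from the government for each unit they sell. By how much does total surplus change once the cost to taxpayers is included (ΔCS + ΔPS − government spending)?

Pre-subsidy: 316.5 - 1.5P = -49 + 7P gives P* = 43, Q* = 252.
With the subsidy, sellers receive Ps = Pb + 17 for each unit, where Pb is the price buyers pay.
Supply in terms of Pb becomes Qs = -49 + 7(Pb + 17) = 70 + 7Pb. Setting this equal to demand: 316.5 - 1.5Pb = 70 + 7Pb, so Pb = 29.
Sellers receive Ps = 29 + 17 = 46; Q' = 316.5 − 1.5·29 = 273.
ΔCS = ½(252 + 273)(43 − 29) = 3675; ΔPS = ½(252 + 273)(46 − 43) = 787.5.
Government spending = 17 × 273 = 4641.
Net change = 3675 + 787.5 − 4641 = -178.5. The loss equals the DWL triangle ½·17·21.

Net change in total surplus = -178.5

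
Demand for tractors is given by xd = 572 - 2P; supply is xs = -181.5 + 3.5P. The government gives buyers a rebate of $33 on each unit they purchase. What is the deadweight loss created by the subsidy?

Deadweight loss = $693

Pre-subsidy: 572 - 2P = -181.5 + 3.5P gives P* = 137, x* = 298.
With the rebate, buyers effectively pay Pb = Ps − 33, where Ps is the price sellers receive.
Demand in terms of Ps becomes xd = 572 − 2(Ps − 33) = 638 - 2Ps. Setting this equal to supply: 638 - 2Ps = -181.5 + 3.5Ps, so Ps = 149.
Buyers pay Pb = 149 − 33 = 116; x' = -181.5 + 3.5·149 = 340.
The subsidy expands output by 340 − 298 = 42 past the efficient level; on those units the gap between marginal cost and willingness to pay runs from 0 up to 33.
DWL = ½ × 33 × 42 = 693.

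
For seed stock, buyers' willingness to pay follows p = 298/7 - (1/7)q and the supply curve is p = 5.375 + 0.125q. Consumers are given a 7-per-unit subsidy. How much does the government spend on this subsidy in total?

Pre-subsidy: 298/7 - (1/7)q = 5.375 + 0.125q gives q* = 2083/15 and p* = 341/15.
With the rebate, buyers effectively pay pb = ps − 7, where ps is the price sellers receive.
On the curves, pb = 298/7 - (1/7)q and ps = 5.375 + 0.125q; the wedge ps − pb = 7 gives 5.375 + 0.125q − (298/7 - (1/7)q) = 7, so q' = 165.
Then pb = 298/7 − (1/7)·165 = 19 and ps = 5.375 + 0.125·165 = 26.
Government outlay = subsidy × quantity = 7 × 165 = 1155.

Government cost = 1155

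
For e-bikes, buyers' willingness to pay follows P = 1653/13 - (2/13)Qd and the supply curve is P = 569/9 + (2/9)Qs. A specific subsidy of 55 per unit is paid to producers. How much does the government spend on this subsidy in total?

Pre-subsidy: 1653/13 - (2/13)Q = 569/9 + (2/9)Q gives Q* = 170 and P* = 101.
With the subsidy, sellers receive Ps = Pb + 55 for each unit, where Pb is the price buyers pay.
On the curves, Pb = 1653/13 - (2/13)Q and Ps = 569/9 + (2/9)Q; the wedge Ps − Pb = 55 gives 569/9 + (2/9)Q − (1653/13 - (2/13)Q) = 55, so Q' = 316.25.
Then Pb = 1653/13 − (2/13)·316.25 = 78.5 and Ps = 569/9 + (2/9)·316.25 = 133.5.
Government outlay = subsidy × quantity = 55 × 316.25 = 17393.75.

Government cost = 17393.75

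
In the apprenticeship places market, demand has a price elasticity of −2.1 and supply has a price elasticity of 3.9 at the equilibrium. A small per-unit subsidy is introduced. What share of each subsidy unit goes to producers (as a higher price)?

Producer share = 0.35

For a small subsidy around the equilibrium, the benefit split depends on the relative slopes, which at a point are proportional to the elasticities.
Buyer share = εs/(εs + |εd|) = 3.9/(3.9 + 2.1) = 0.65; seller share = |εd|/(εs + |εd|) = 0.35.
So producers capture 0.35 of the subsidy.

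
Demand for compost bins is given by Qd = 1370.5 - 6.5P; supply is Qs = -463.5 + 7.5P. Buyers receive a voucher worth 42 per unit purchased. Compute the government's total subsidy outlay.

Government cost = 27940.5

Pre-subsidy: 1370.5 - 6.5P = -463.5 + 7.5P gives P* = 131, Q* = 519.
With the rebate, buyers effectively pay Pb = Ps − 42, where Ps is the price sellers receive.
Demand in terms of Ps becomes Qd = 1370.5 − 6.5(Ps − 42) = 1643.5 - 6.5Ps. Setting this equal to supply: 1643.5 - 6.5Ps = -463.5 + 7.5Ps, so Ps = 150.5.
Buyers pay Pb = 150.5 − 42 = 108.5; Q' = -463.5 + 7.5·150.5 = 665.25.
Government outlay = subsidy × quantity = 42 × 665.25 = 27940.5.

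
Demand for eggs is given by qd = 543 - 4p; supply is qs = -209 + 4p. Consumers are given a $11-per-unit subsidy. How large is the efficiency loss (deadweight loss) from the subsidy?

Deadweight loss = $121

Pre-subsidy: 543 - 4p = -209 + 4p gives p* = 94, q* = 167.
With the rebate, buyers effectively pay pb = ps − 11, where ps is the price sellers receive.
Demand in terms of ps becomes qd = 543 − 4(ps − 11) = 587 - 4ps. Setting this equal to supply: 587 - 4ps = -209 + 4ps, so ps = 99.5.
Buyers pay pb = 99.5 − 11 = 88.5; q' = -209 + 4·99.5 = 189.
The subsidy expands output by 189 − 167 = 22 past the efficient level; on those units the gap between marginal cost and willingness to pay runs from 0 up to 11.
DWL = ½ × 11 × 22 = 121.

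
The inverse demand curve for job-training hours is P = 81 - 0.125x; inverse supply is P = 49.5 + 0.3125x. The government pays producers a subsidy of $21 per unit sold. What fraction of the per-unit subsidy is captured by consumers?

Consumer share = 2/7

Pre-subsidy: 81 - 0.125x = 49.5 + 0.3125x gives x* = 72 and P* = 72.
With the subsidy, sellers receive Ps = Pb + 21 for each unit, where Pb is the price buyers pay.
On the curves, Pb = 81 - 0.125x and Ps = 49.5 + 0.3125x; the wedge Ps − Pb = 21 gives 49.5 + 0.3125x − (81 - 0.125x) = 21, so x' = 120.
Then Pb = 81 − 0.125·120 = 66 and Ps = 49.5 + 0.3125·120 = 87.
Buyers' price falls by P* − Pb = 72 − 66 = 6; sellers' price rises by Ps − P* = 87 − 72 = 15.
So consumers capture 6/21 = 2/7 of each unit of subsidy.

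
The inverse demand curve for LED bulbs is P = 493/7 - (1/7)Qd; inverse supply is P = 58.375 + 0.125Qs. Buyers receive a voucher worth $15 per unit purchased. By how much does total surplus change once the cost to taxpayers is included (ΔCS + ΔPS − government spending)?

Net change in total surplus = -$420

Pre-subsidy: 493/7 - (1/7)Q = 58.375 + 0.125Q gives Q* = 45 and P* = 64.
With the rebate, buyers effectively pay Pb = Ps − 15, where Ps is the price sellers receive.
On the curves, Pb = 493/7 - (1/7)Q and Ps = 58.375 + 0.125Q; the wedge Ps − Pb = 15 gives 58.375 + 0.125Q − (493/7 - (1/7)Q) = 15, so Q' = 101.
Then Pb = 493/7 − (1/7)·101 = 56 and Ps = 58.375 + 0.125·101 = 71.
ΔCS = ½(45 + 101)(64 − 56) = 584; ΔPS = ½(45 + 101)(71 − 64) = 511.
Government spending = 15 × 101 = 1515.
Net change = 584 + 511 − 1515 = -420. The loss equals the DWL triangle ½·15·56.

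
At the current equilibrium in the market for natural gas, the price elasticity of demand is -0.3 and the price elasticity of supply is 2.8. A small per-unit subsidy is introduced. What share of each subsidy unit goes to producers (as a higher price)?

Producer share = 3/31

For a small subsidy around the equilibrium, the benefit split depends on the relative slopes, which at a point are proportional to the elasticities.
Buyer share = εs/(εs + |εd|) = 2.8/(2.8 + 0.3) = 28/31; seller share = |εd|/(εs + |εd|) = 3/31.
So producers capture 3/31 of the subsidy.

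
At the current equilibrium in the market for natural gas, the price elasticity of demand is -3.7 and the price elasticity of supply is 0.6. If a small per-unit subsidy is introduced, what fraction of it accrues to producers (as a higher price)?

For a small subsidy around the equilibrium, the benefit split depends on the relative slopes, which at a point are proportional to the elasticities.
Buyer share = εs/(εs + |εd|) = 0.6/(0.6 + 3.7) = 6/43; seller share = |εd|/(εs + |εd|) = 37/43.
So producers capture 37/43 of the subsidy.

Producer share = 37/43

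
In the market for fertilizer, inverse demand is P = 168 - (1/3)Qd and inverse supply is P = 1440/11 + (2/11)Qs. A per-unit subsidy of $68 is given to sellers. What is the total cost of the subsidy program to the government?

Pre-subsidy: 168 - (1/3)Q = 1440/11 + (2/11)Q gives Q* = 72 and P* = 144.
With the subsidy, sellers receive Ps = Pb + 68 for each unit, where Pb is the price buyers pay.
On the curves, Pb = 168 - (1/3)Q and Ps = 1440/11 + (2/11)Q; the wedge Ps − Pb = 68 gives 1440/11 + (2/11)Q − (168 - (1/3)Q) = 68, so Q' = 204.
Then Pb = 168 − (1/3)·204 = 100 and Ps = 1440/11 + (2/11)·204 = 168.
Government outlay = subsidy × quantity = 68 × 204 = 13872.

Government cost = $13872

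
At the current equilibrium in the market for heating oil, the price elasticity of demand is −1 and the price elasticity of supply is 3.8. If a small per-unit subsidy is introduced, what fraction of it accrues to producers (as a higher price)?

Producer share = 5/24

For a small subsidy around the equilibrium, the benefit split depends on the relative slopes, which at a point are proportional to the elasticities.
Buyer share = εs/(εs + |εd|) = 3.8/(3.8 + 1) = 19/24; seller share = |εd|/(εs + |εd|) = 5/24.
So producers capture 5/24 of the subsidy.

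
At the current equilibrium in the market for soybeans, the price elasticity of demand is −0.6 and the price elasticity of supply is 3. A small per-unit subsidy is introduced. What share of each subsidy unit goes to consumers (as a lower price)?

Consumer share = 5/6

For a small subsidy around the equilibrium, the benefit split depends on the relative slopes, which at a point are proportional to the elasticities.
Buyer share = εs/(εs + |εd|) = 3/(3 + 0.6) = 5/6; seller share = |εd|/(εs + |εd|) = 1/6.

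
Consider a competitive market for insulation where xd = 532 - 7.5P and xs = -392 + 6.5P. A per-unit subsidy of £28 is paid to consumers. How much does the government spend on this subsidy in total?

Pre-subsidy: 532 - 7.5P = -392 + 6.5P gives P* = 66, x* = 37.
With the rebate, buyers effectively pay Pb = Ps − 28, where Ps is the price sellers receive.
Demand in terms of Ps becomes xd = 532 − 7.5(Ps − 28) = 742 - 7.5Ps. Setting this equal to supply: 742 - 7.5Ps = -392 + 6.5Ps, so Ps = 81.
Buyers pay Pb = 81 − 28 = 53; x' = -392 + 6.5·81 = 134.5.
Government outlay = subsidy × quantity = 28 × 134.5 = 3766.

Government cost = £3766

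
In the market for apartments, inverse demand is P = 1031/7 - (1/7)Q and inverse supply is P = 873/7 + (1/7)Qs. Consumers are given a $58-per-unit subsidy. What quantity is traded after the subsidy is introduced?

Pre-subsidy: 1031/7 - (1/7)Q = 873/7 + (1/7)Q gives Q* = 79 and P* = 136.
With the rebate, buyers effectively pay Pb = Ps − 58, where Ps is the price sellers receive.
On the curves, Pb = 1031/7 - (1/7)Q and Ps = 873/7 + (1/7)Q; the wedge Ps − Pb = 58 gives 873/7 + (1/7)Q − (1031/7 - (1/7)Q) = 58, so Q' = 282.
Then Pb = 1031/7 − (1/7)·282 = 107 and Ps = 873/7 + (1/7)·282 = 165.

Q' = 282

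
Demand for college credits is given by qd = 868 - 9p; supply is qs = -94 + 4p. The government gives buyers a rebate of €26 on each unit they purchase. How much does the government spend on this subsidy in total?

Pre-subsidy: 868 - 9p = -94 + 4p gives p* = 74, q* = 202.
With the rebate, buyers effectively pay pb = ps − 26, where ps is the price sellers receive.
Demand in terms of ps becomes qd = 868 − 9(ps − 26) = 1102 - 9ps. Setting this equal to supply: 1102 - 9ps = -94 + 4ps, so ps = 92.
Buyers pay pb = 92 − 26 = 66; q' = -94 + 4·92 = 274.
Government outlay = subsidy × quantity = 26 × 274 = 7124.

Government cost = €7124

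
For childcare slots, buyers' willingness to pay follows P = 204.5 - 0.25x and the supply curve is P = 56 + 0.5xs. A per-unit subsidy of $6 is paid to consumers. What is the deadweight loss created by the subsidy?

Deadweight loss = $24

Pre-subsidy: 204.5 - 0.25x = 56 + 0.5x gives x* = 198 and P* = 155.
With the rebate, buyers effectively pay Pb = Ps − 6, where Ps is the price sellers receive.
On the curves, Pb = 204.5 - 0.25x and Ps = 56 + 0.5x; the wedge Ps − Pb = 6 gives 56 + 0.5x − (204.5 - 0.25x) = 6, so x' = 206.
Then Pb = 204.5 − 0.25·206 = 153 and Ps = 56 + 0.5·206 = 159.
The subsidy expands output by 206 − 198 = 8 past the efficient level; on those units the gap between marginal cost and willingness to pay runs from 0 up to 6.
DWL = ½ × 6 × 8 = 24.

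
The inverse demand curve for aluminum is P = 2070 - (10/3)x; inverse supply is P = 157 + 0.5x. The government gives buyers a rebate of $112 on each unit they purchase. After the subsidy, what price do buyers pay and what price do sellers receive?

Buyers pay 7110/23; sellers receive 9686/23

Pre-subsidy: 2070 - (10/3)x = 157 + 0.5x gives x* = 11478/23 and P* = 9350/23.
With the rebate, buyers effectively pay Pb = Ps − 112, where Ps is the price sellers receive.
On the curves, Pb = 2070 - (10/3)x and Ps = 157 + 0.5x; the wedge Ps − Pb = 112 gives 157 + 0.5x − (2070 - (10/3)x) = 112, so x' = 12150/23.
Then Pb = 2070 − (10/3)·(12150/23) = 7110/23 and Ps = 157 + 0.5·(12150/23) = 9686/23.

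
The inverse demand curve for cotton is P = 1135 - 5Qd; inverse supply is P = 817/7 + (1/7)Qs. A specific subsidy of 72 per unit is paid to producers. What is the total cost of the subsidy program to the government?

Pre-subsidy: 1135 - 5Q = 817/7 + (1/7)Q gives Q* = 198 and P* = 145.
With the subsidy, sellers receive Ps = Pb + 72 for each unit, where Pb is the price buyers pay.
On the curves, Pb = 1135 - 5Q and Ps = 817/7 + (1/7)Q; the wedge Ps − Pb = 72 gives 817/7 + (1/7)Q − (1135 - 5Q) = 72, so Q' = 212.
Then Pb = 1135 − 5·212 = 75 and Ps = 817/7 + (1/7)·212 = 147.
Government outlay = subsidy × quantity = 72 × 212 = 15264.

Government cost = 15264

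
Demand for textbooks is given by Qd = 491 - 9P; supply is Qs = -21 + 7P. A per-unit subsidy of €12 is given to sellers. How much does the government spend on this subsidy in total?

Government cost = €3003

Pre-subsidy: 491 - 9P = -21 + 7P gives P* = 32, Q* = 203.
With the subsidy, sellers receive Ps = Pb + 12 for each unit, where Pb is the price buyers pay.
Supply in terms of Pb becomes Qs = -21 + 7(Pb + 12) = 63 + 7Pb. Setting this equal to demand: 491 - 9Pb = 63 + 7Pb, so Pb = 26.75.
Sellers receive Ps = 26.75 + 12 = 38.75; Q' = 491 − 9·26.75 = 250.25.
Government outlay = subsidy × quantity = 12 × 250.25 = 3003.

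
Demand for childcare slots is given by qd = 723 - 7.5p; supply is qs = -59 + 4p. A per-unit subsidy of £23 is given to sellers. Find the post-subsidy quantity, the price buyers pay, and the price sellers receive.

Pre-subsidy: 723 - 7.5p = -59 + 4p gives p* = 68, q* = 213.
With the subsidy, sellers receive ps = pb + 23 for each unit, where pb is the price buyers pay.
Supply in terms of pb becomes qs = -59 + 4(pb + 23) = 33 + 4pb. Setting this equal to demand: 723 - 7.5pb = 33 + 4pb, so pb = 60.
Sellers receive ps = 60 + 23 = 83; q' = 723 − 7.5·60 = 273.

q' = 273; buyers pay £60; sellers receive £83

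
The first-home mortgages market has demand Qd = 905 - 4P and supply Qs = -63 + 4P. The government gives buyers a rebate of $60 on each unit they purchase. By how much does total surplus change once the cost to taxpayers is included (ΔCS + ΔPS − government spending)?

Net change in total surplus = -$3600

Pre-subsidy: 905 - 4P = -63 + 4P gives P* = 121, Q* = 421.
With the rebate, buyers effectively pay Pb = Ps − 60, where Ps is the price sellers receive.
Demand in terms of Ps becomes Qd = 905 − 4(Ps − 60) = 1145 - 4Ps. Setting this equal to supply: 1145 - 4Ps = -63 + 4Ps, so Ps = 151.
Buyers pay Pb = 151 − 60 = 91; Q' = -63 + 4·151 = 541.
ΔCS = ½(421 + 541)(121 − 91) = 14430; ΔPS = ½(421 + 541)(151 − 121) = 14430.
Government spending = 60 × 541 = 32460.
Net change = 14430 + 14430 − 32460 = -3600. The loss equals the DWL triangle ½·60·120.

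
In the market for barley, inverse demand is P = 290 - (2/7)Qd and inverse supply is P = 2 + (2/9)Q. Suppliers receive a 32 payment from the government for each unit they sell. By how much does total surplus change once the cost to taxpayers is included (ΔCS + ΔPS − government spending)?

Pre-subsidy: 290 - (2/7)Q = 2 + (2/9)Q gives Q* = 567 and P* = 128.
With the subsidy, sellers receive Ps = Pb + 32 for each unit, where Pb is the price buyers pay.
On the curves, Pb = 290 - (2/7)Q and Ps = 2 + (2/9)Q; the wedge Ps − Pb = 32 gives 2 + (2/9)Q − (290 - (2/7)Q) = 32, so Q' = 630.
Then Pb = 290 − (2/7)·630 = 110 and Ps = 2 + (2/9)·630 = 142.
ΔCS = ½(567 + 630)(128 − 110) = 10773; ΔPS = ½(567 + 630)(142 − 128) = 8379.
Government spending = 32 × 630 = 20160.
Net change = 10773 + 8379 − 20160 = -1008. The loss equals the DWL triangle ½·32·63.

Net change in total surplus = -1008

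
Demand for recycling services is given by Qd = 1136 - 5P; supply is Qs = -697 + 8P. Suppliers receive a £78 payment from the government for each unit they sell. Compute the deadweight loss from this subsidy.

Pre-subsidy: 1136 - 5P = -697 + 8P gives P* = 141, Q* = 431.
With the subsidy, sellers receive Ps = Pb + 78 for each unit, where Pb is the price buyers pay.
Supply in terms of Pb becomes Qs = -697 + 8(Pb + 78) = -73 + 8Pb. Setting this equal to demand: 1136 - 5Pb = -73 + 8Pb, so Pb = 93.
Sellers receive Ps = 93 + 78 = 171; Q' = 1136 − 5·93 = 671.
The subsidy expands output by 671 − 431 = 240 past the efficient level; on those units the gap between marginal cost and willingness to pay runs from 0 up to 78.
DWL = ½ × 78 × 240 = 9360.

Deadweight loss = £9360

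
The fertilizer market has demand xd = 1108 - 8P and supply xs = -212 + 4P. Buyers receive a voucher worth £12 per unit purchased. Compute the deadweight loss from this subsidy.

Deadweight loss = £192

Pre-subsidy: 1108 - 8P = -212 + 4P gives P* = 110, x* = 228.
With the rebate, buyers effectively pay Pb = Ps − 12, where Ps is the price sellers receive.
Demand in terms of Ps becomes xd = 1108 − 8(Ps − 12) = 1204 - 8Ps. Setting this equal to supply: 1204 - 8Ps = -212 + 4Ps, so Ps = 118.
Buyers pay Pb = 118 − 12 = 106; x' = -212 + 4·118 = 260.
The subsidy expands output by 260 − 228 = 32 past the efficient level; on those units the gap between marginal cost and willingness to pay runs from 0 up to 12.
DWL = ½ × 12 × 32 = 192.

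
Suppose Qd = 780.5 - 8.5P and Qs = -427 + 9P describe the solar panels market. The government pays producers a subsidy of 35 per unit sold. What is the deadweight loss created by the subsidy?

Pre-subsidy: 780.5 - 8.5P = -427 + 9P gives P* = 69, Q* = 194.
With the subsidy, sellers receive Ps = Pb + 35 for each unit, where Pb is the price buyers pay.
Supply in terms of Pb becomes Qs = -427 + 9(Pb + 35) = -112 + 9Pb. Setting this equal to demand: 780.5 - 8.5Pb = -112 + 9Pb, so Pb = 51.
Sellers receive Ps = 51 + 35 = 86; Q' = 780.5 − 8.5·51 = 347.
The subsidy expands output by 347 − 194 = 153 past the efficient level; on those units the gap between marginal cost and willingness to pay runs from 0 up to 35.
DWL = ½ × 35 × 153 = 2677.5.

Deadweight loss = 2677.5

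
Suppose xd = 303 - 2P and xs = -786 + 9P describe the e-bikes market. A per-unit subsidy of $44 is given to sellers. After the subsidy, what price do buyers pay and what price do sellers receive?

Buyers pay $63; sellers receive $107

Pre-subsidy: 303 - 2P = -786 + 9P gives P* = 99, x* = 105.
With the subsidy, sellers receive Ps = Pb + 44 for each unit, where Pb is the price buyers pay.
Supply in terms of Pb becomes xs = -786 + 9(Pb + 44) = -390 + 9Pb. Setting this equal to demand: 303 - 2Pb = -390 + 9Pb, so Pb = 63.
Sellers receive Ps = 63 + 44 = 107; x' = 303 − 2·63 = 177.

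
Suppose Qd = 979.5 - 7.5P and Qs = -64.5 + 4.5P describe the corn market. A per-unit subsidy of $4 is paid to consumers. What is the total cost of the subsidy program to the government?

Government cost = $1353

Pre-subsidy: 979.5 - 7.5P = -64.5 + 4.5P gives P* = 87, Q* = 327.
With the rebate, buyers effectively pay Pb = Ps − 4, where Ps is the price sellers receive.
Demand in terms of Ps becomes Qd = 979.5 − 7.5(Ps − 4) = 1009.5 - 7.5Ps. Setting this equal to supply: 1009.5 - 7.5Ps = -64.5 + 4.5Ps, so Ps = 89.5.
Buyers pay Pb = 89.5 − 4 = 85.5; Q' = -64.5 + 4.5·89.5 = 338.25.
Government outlay = subsidy × quantity = 4 × 338.25 = 1353.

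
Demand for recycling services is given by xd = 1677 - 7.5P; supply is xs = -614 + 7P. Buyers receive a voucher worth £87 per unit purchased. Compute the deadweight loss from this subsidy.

Pre-subsidy: 1677 - 7.5P = -614 + 7P gives P* = 158, x* = 492.
With the rebate, buyers effectively pay Pb = Ps − 87, where Ps is the price sellers receive.
Demand in terms of Ps becomes xd = 1677 − 7.5(Ps − 87) = 2329.5 - 7.5Ps. Setting this equal to supply: 2329.5 - 7.5Ps = -614 + 7Ps, so Ps = 203.
Buyers pay Pb = 203 − 87 = 116; x' = -614 + 7·203 = 807.
The subsidy expands output by 807 − 492 = 315 past the efficient level; on those units the gap between marginal cost and willingness to pay runs from 0 up to 87.
DWL = ½ × 87 × 315 = 13702.5.

Deadweight loss = £13702.5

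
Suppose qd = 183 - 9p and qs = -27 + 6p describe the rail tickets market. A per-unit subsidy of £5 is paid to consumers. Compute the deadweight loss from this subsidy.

Pre-subsidy: 183 - 9p = -27 + 6p gives p* = 14, q* = 57.
With the rebate, buyers effectively pay pb = ps − 5, where ps is the price sellers receive.
Demand in terms of ps becomes qd = 183 − 9(ps − 5) = 228 - 9ps. Setting this equal to supply: 228 - 9ps = -27 + 6ps, so ps = 17.
Buyers pay pb = 17 − 5 = 12; q' = -27 + 6·17 = 75.
The subsidy expands output by 75 − 57 = 18 past the efficient level; on those units the gap between marginal cost and willingness to pay runs from 0 up to 5.
DWL = ½ × 5 × 18 = 45.

Deadweight loss = £45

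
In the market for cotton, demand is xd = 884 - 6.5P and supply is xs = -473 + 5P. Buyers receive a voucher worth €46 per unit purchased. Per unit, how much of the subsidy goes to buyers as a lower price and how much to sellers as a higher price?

Pre-subsidy: 884 - 6.5P = -473 + 5P gives P* = 118, x* = 117.
With the rebate, buyers effectively pay Pb = Ps − 46, where Ps is the price sellers receive.
Demand in terms of Ps becomes xd = 884 − 6.5(Ps − 46) = 1183 - 6.5Ps. Setting this equal to supply: 1183 - 6.5Ps = -473 + 5Ps, so Ps = 144.
Buyers pay Pb = 144 − 46 = 98; x' = -473 + 5·144 = 247.
Buyers' price falls by P* − Pb = 118 − 98 = 20; sellers' price rises by Ps − P* = 144 − 118 = 26.

Buyers gain €20 per unit; sellers gain €26 per unit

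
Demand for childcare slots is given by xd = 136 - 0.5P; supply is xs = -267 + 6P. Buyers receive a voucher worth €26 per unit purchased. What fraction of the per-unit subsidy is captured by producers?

Producer share = 1/13

Pre-subsidy: 136 - 0.5P = -267 + 6P gives P* = 62, x* = 105.
With the rebate, buyers effectively pay Pb = Ps − 26, where Ps is the price sellers receive.
Demand in terms of Ps becomes xd = 136 − 0.5(Ps − 26) = 149 - 0.5Ps. Setting this equal to supply: 149 - 0.5Ps = -267 + 6Ps, so Ps = 64.
Buyers pay Pb = 64 − 26 = 38; x' = -267 + 6·64 = 117.
Buyers' price falls by P* − Pb = 62 − 38 = 24; sellers' price rises by Ps − P* = 64 − 62 = 2.
So producers capture 2/26 = 1/13 of each unit of subsidy.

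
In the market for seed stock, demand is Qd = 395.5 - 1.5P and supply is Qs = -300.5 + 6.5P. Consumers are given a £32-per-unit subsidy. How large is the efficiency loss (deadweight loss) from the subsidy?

Deadweight loss = £624

Pre-subsidy: 395.5 - 1.5P = -300.5 + 6.5P gives P* = 87, Q* = 265.
With the rebate, buyers effectively pay Pb = Ps − 32, where Ps is the price sellers receive.
Demand in terms of Ps becomes Qd = 395.5 − 1.5(Ps − 32) = 443.5 - 1.5Ps. Setting this equal to supply: 443.5 - 1.5Ps = -300.5 + 6.5Ps, so Ps = 93.
Buyers pay Pb = 93 − 32 = 61; Q' = -300.5 + 6.5·93 = 304.
The subsidy expands output by 304 − 265 = 39 past the efficient level; on those units the gap between marginal cost and willingness to pay runs from 0 up to 32.
DWL = ½ × 32 × 39 = 624.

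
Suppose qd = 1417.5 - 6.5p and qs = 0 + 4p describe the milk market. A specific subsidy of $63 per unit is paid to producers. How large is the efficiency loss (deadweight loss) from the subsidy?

Deadweight loss = $4914

Pre-subsidy: 1417.5 - 6.5p = 0 + 4p gives p* = 135, q* = 540.
With the subsidy, sellers receive ps = pb + 63 for each unit, where pb is the price buyers pay.
Supply in terms of pb becomes qs = 0 + 4(pb + 63) = 252 + 4pb. Setting this equal to demand: 1417.5 - 6.5pb = 252 + 4pb, so pb = 111.
Sellers receive ps = 111 + 63 = 174; q' = 1417.5 − 6.5·111 = 696.
The subsidy expands output by 696 − 540 = 156 past the efficient level; on those units the gap between marginal cost and willingness to pay runs from 0 up to 63.
DWL = ½ × 63 × 156 = 4914.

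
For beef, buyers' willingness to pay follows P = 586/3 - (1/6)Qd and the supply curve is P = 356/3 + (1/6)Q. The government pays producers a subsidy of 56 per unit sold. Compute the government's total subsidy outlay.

Government cost = 22288

Pre-subsidy: 586/3 - (1/6)Q = 356/3 + (1/6)Q gives Q* = 230 and P* = 157.
With the subsidy, sellers receive Ps = Pb + 56 for each unit, where Pb is the price buyers pay.
On the curves, Pb = 586/3 - (1/6)Q and Ps = 356/3 + (1/6)Q; the wedge Ps − Pb = 56 gives 356/3 + (1/6)Q − (586/3 - (1/6)Q) = 56, so Q' = 398.
Then Pb = 586/3 − (1/6)·398 = 129 and Ps = 356/3 + (1/6)·398 = 185.
Government outlay = subsidy × quantity = 56 × 398 = 22288.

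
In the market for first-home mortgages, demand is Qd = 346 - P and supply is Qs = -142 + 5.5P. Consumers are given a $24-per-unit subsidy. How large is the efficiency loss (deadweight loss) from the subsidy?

Pre-subsidy: 346 - P = -142 + 5.5P gives P* = 976/13, Q* = 3522/13.
With the rebate, buyers effectively pay Pb = Ps − 24, where Ps is the price sellers receive.
Demand in terms of Ps becomes Qd = 346 − 1(Ps − 24) = 370 - Ps. Setting this equal to supply: 370 - Ps = -142 + 5.5Ps, so Ps = 1024/13.
Buyers pay Pb = 1024/13 − 24 = 712/13; Q' = -142 + 5.5·(1024/13) = 3786/13.
The subsidy expands output by 3786/13 − 3522/13 = 264/13 past the efficient level; on those units the gap between marginal cost and willingness to pay runs from 0 up to 24.
DWL = ½ × 24 × 264/13 = 3168/13.

Deadweight loss = 3168/13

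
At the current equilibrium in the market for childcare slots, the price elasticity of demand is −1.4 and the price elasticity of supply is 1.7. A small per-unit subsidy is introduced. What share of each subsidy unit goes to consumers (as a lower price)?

Consumer share = 17/31

For a small subsidy around the equilibrium, the benefit split depends on the relative slopes, which at a point are proportional to the elasticities.
Buyer share = εs/(εs + |εd|) = 1.7/(1.7 + 1.4) = 17/31; seller share = |εd|/(εs + |εd|) = 14/31.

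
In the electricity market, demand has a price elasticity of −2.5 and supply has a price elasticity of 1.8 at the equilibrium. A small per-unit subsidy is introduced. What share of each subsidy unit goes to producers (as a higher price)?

For a small subsidy around the equilibrium, the benefit split depends on the relative slopes, which at a point are proportional to the elasticities.
Buyer share = εs/(εs + |εd|) = 1.8/(1.8 + 2.5) = 18/43; seller share = |εd|/(εs + |εd|) = 25/43.
So producers capture 25/43 of the subsidy.

Producer share = 25/43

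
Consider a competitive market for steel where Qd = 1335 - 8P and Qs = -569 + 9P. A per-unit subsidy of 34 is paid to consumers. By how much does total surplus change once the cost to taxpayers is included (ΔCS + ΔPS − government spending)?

Net change in total surplus = -2448

Pre-subsidy: 1335 - 8P = -569 + 9P gives P* = 112, Q* = 439.
With the rebate, buyers effectively pay Pb = Ps − 34, where Ps is the price sellers receive.
Demand in terms of Ps becomes Qd = 1335 − 8(Ps − 34) = 1607 - 8Ps. Setting this equal to supply: 1607 - 8Ps = -569 + 9Ps, so Ps = 128.
Buyers pay Pb = 128 − 34 = 94; Q' = -569 + 9·128 = 583.
ΔCS = ½(439 + 583)(112 − 94) = 9198; ΔPS = ½(439 + 583)(128 − 112) = 8176.
Government spending = 34 × 583 = 19822.
Net change = 9198 + 8176 − 19822 = -2448. The loss equals the DWL triangle ½·34·144.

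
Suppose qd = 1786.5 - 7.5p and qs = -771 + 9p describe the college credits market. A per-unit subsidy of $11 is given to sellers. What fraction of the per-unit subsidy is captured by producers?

Pre-subsidy: 1786.5 - 7.5p = -771 + 9p gives p* = 155, q* = 624.
With the subsidy, sellers receive ps = pb + 11 for each unit, where pb is the price buyers pay.
Supply in terms of pb becomes qs = -771 + 9(pb + 11) = -672 + 9pb. Setting this equal to demand: 1786.5 - 7.5pb = -672 + 9pb, so pb = 149.
Sellers receive ps = 149 + 11 = 160; q' = 1786.5 − 7.5·149 = 669.
Buyers' price falls by p* − pb = 155 − 149 = 6; sellers' price rises by ps − p* = 160 − 155 = 5.
So producers capture 5/11 = 5/11 of each unit of subsidy.

Producer share = 5/11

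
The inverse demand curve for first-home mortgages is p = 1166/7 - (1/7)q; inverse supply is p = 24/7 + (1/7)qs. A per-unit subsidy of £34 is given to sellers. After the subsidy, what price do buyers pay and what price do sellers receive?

Pre-subsidy: 1166/7 - (1/7)q = 24/7 + (1/7)q gives q* = 571 and p* = 85.
With the subsidy, sellers receive ps = pb + 34 for each unit, where pb is the price buyers pay.
On the curves, pb = 1166/7 - (1/7)q and ps = 24/7 + (1/7)q; the wedge ps − pb = 34 gives 24/7 + (1/7)q − (1166/7 - (1/7)q) = 34, so q' = 690.
Then pb = 1166/7 − (1/7)·690 = 68 and ps = 24/7 + (1/7)·690 = 102.

Buyers pay £68; sellers receive £102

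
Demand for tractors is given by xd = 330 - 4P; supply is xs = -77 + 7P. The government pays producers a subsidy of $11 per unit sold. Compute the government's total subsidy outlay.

Pre-subsidy: 330 - 4P = -77 + 7P gives P* = 37, x* = 182.
With the subsidy, sellers receive Ps = Pb + 11 for each unit, where Pb is the price buyers pay.
Supply in terms of Pb becomes xs = -77 + 7(Pb + 11) = 0 + 7Pb. Setting this equal to demand: 330 - 4Pb = 0 + 7Pb, so Pb = 30.
Sellers receive Ps = 30 + 11 = 41; x' = 330 − 4·30 = 210.
Government outlay = subsidy × quantity = 11 × 210 = 2310.

Government cost = $2310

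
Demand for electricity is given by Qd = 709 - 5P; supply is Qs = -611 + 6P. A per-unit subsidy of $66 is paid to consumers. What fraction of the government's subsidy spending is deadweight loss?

Pre-subsidy: 709 - 5P = -611 + 6P gives P* = 120, Q* = 109.
With the rebate, buyers effectively pay Pb = Ps − 66, where Ps is the price sellers receive.
Demand in terms of Ps becomes Qd = 709 − 5(Ps − 66) = 1039 - 5Ps. Setting this equal to supply: 1039 - 5Ps = -611 + 6Ps, so Ps = 150.
Buyers pay Pb = 150 − 66 = 84; Q' = -611 + 6·150 = 289.
ΔCS = ½(109 + 289)(120 − 84) = 7164; ΔPS = ½(109 + 289)(150 − 120) = 5970.
Government spending = 66 × 289 = 19074.
DWL = ½ × 66 × (289 − 109) = 5940; fraction = 5940 / 19074 = 90/289.

DWL / government spending = 90/289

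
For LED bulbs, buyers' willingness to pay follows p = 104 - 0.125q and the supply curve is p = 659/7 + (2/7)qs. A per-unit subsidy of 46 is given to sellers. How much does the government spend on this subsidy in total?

Pre-subsidy: 104 - 0.125q = 659/7 + (2/7)q gives q* = 24 and p* = 101.
With the subsidy, sellers receive ps = pb + 46 for each unit, where pb is the price buyers pay.
On the curves, pb = 104 - 0.125q and ps = 659/7 + (2/7)q; the wedge ps − pb = 46 gives 659/7 + (2/7)q − (104 - 0.125q) = 46, so q' = 136.
Then pb = 104 − 0.125·136 = 87 and ps = 659/7 + (2/7)·136 = 133.
Government outlay = subsidy × quantity = 46 × 136 = 6256.

Government cost = 6256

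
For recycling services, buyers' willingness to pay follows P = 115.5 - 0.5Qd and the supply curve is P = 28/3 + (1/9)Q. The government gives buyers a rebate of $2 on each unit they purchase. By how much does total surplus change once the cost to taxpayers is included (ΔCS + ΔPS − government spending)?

Net change in total surplus = -36/11

Pre-subsidy: 115.5 - 0.5Q = 28/3 + (1/9)Q gives Q* = 1911/11 and P* = 315/11.
With the rebate, buyers effectively pay Pb = Ps − 2, where Ps is the price sellers receive.
On the curves, Pb = 115.5 - 0.5Q and Ps = 28/3 + (1/9)Q; the wedge Ps − Pb = 2 gives 28/3 + (1/9)Q − (115.5 - 0.5Q) = 2, so Q' = 177.
Then Pb = 115.5 − 0.5·177 = 27 and Ps = 28/3 + (1/9)·177 = 29.
ΔCS = ½(1911/11 + 177)(315/11 − 27) = 34722/121; ΔPS = ½(1911/11 + 177)(29 − 315/11) = 7716/121.
Government spending = 2 × 177 = 354.
Net change = 34722/121 + 7716/121 − 354 = -36/11. The loss equals the DWL triangle ½·2·36/11.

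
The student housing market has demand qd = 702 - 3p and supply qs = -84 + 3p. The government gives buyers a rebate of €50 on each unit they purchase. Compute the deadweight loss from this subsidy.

Pre-subsidy: 702 - 3p = -84 + 3p gives p* = 131, q* = 309.
With the rebate, buyers effectively pay pb = ps − 50, where ps is the price sellers receive.
Demand in terms of ps becomes qd = 702 − 3(ps − 50) = 852 - 3ps. Setting this equal to supply: 852 - 3ps = -84 + 3ps, so ps = 156.
Buyers pay pb = 156 − 50 = 106; q' = -84 + 3·156 = 384.
The subsidy expands output by 384 − 309 = 75 past the efficient level; on those units the gap between marginal cost and willingness to pay runs from 0 up to 50.
DWL = ½ × 50 × 75 = 1875.

Deadweight loss = €1875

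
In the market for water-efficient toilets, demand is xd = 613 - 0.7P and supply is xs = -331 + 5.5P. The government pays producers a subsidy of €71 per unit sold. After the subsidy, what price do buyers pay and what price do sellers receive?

Pre-subsidy: 613 - 0.7P = -331 + 5.5P gives P* = 4720/31, x* = 15699/31.
With the subsidy, sellers receive Ps = Pb + 71 for each unit, where Pb is the price buyers pay.
Supply in terms of Pb becomes xs = -331 + 5.5(Pb + 71) = 59.5 + 5.5Pb. Setting this equal to demand: 613 - 0.7Pb = 59.5 + 5.5Pb, so Pb = 5535/62.
Sellers receive Ps = 5535/62 + 71 = 9937/62; x' = 613 − 0.7·(5535/62) = 68263/124.

Buyers pay 5535/62; sellers receive 9937/62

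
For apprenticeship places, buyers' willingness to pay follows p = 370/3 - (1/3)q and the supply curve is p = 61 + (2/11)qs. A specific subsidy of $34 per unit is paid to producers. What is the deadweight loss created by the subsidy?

Pre-subsidy: 370/3 - (1/3)q = 61 + (2/11)q gives q* = 121 and p* = 83.
With the subsidy, sellers receive ps = pb + 34 for each unit, where pb is the price buyers pay.
On the curves, pb = 370/3 - (1/3)q and ps = 61 + (2/11)q; the wedge ps − pb = 34 gives 61 + (2/11)q − (370/3 - (1/3)q) = 34, so q' = 187.
Then pb = 370/3 − (1/3)·187 = 61 and ps = 61 + (2/11)·187 = 95.
The subsidy expands output by 187 − 121 = 66 past the efficient level; on those units the gap between marginal cost and willingness to pay runs from 0 up to 34.
DWL = ½ × 34 × 66 = 1122.

Deadweight loss = $1122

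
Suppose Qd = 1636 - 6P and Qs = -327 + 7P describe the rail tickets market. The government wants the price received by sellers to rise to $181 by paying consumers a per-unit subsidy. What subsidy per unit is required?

Required subsidy s = $65 per unit

At a seller price of 181, quantity supplied is -327 + 7·181 = 940.
Buyers absorb 940 only when they pay Pb with 1636 − 6·Pb = 940, i.e. Pb = 116.
s = Ps − Pb = 181 − 116 = 65.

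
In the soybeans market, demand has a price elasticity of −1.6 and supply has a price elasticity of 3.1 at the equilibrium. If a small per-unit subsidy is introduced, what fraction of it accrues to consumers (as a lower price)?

For a small subsidy around the equilibrium, the benefit split depends on the relative slopes, which at a point are proportional to the elasticities.
Buyer share = εs/(εs + |εd|) = 3.1/(3.1 + 1.6) = 31/47; seller share = |εd|/(εs + |εd|) = 16/47.

Consumer share = 31/47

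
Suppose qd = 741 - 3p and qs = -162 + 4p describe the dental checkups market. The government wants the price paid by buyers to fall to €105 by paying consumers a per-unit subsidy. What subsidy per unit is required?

Required subsidy s = €42 per unit

At a buyer price of 105, quantity demanded is 741 − 3·105 = 426.
Sellers supply 426 only when they receive ps with -162 + 4·ps = 426, i.e. ps = 147.
s = ps − pb = 147 − 105 = 42.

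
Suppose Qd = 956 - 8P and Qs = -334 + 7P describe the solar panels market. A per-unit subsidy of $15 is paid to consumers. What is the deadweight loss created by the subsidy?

Pre-subsidy: 956 - 8P = -334 + 7P gives P* = 86, Q* = 268.
With the rebate, buyers effectively pay Pb = Ps − 15, where Ps is the price sellers receive.
Demand in terms of Ps becomes Qd = 956 − 8(Ps − 15) = 1076 - 8Ps. Setting this equal to supply: 1076 - 8Ps = -334 + 7Ps, so Ps = 94.
Buyers pay Pb = 94 − 15 = 79; Q' = -334 + 7·94 = 324.
The subsidy expands output by 324 − 268 = 56 past the efficient level; on those units the gap between marginal cost and willingness to pay runs from 0 up to 15.
DWL = ½ × 15 × 56 = 420.

Deadweight loss = $420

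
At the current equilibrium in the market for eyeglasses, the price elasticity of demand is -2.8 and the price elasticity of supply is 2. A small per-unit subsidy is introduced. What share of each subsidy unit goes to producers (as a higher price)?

Producer share = 7/12

For a small subsidy around the equilibrium, the benefit split depends on the relative slopes, which at a point are proportional to the elasticities.
Buyer share = εs/(εs + |εd|) = 2/(2 + 2.8) = 5/12; seller share = |εd|/(εs + |εd|) = 7/12.
So producers capture 7/12 of the subsidy.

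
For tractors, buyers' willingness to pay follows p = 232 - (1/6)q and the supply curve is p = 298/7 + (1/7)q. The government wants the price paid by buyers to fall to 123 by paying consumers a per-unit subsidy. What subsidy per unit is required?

At a buyer price of 123, quantity demanded is 1392 − 6·123 = 654.
Sellers supply 654 only when they receive ps = 298/7 + (1/7)·654 = 136.
s = ps − pb = 136 − 123 = 13.

Required subsidy s = 13 per unit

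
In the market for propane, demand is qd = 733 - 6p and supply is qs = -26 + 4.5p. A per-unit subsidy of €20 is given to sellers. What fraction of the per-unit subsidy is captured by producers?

Producer share = 4/7

Pre-subsidy: 733 - 6p = -26 + 4.5p gives p* = 506/7, q* = 2095/7.
With the subsidy, sellers receive ps = pb + 20 for each unit, where pb is the price buyers pay.
Supply in terms of pb becomes qs = -26 + 4.5(pb + 20) = 64 + 4.5pb. Setting this equal to demand: 733 - 6pb = 64 + 4.5pb, so pb = 446/7.
Sellers receive ps = 446/7 + 20 = 586/7; q' = 733 − 6·(446/7) = 2455/7.
Buyers' price falls by p* − pb = 506/7 − 446/7 = 60/7; sellers' price rises by ps − p* = 586/7 − 506/7 = 80/7.
So producers capture (80/7)/20 = 4/7 of each unit of subsidy.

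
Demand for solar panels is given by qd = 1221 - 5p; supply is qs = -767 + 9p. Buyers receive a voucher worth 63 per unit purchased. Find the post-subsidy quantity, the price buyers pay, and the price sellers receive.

q' = 713.5; buyers pay 101.5; sellers receive 164.5

Pre-subsidy: 1221 - 5p = -767 + 9p gives p* = 142, q* = 511.
With the rebate, buyers effectively pay pb = ps − 63, where ps is the price sellers receive.
Demand in terms of ps becomes qd = 1221 − 5(ps − 63) = 1536 - 5ps. Setting this equal to supply: 1536 - 5ps = -767 + 9ps, so ps = 164.5.
Buyers pay pb = 164.5 − 63 = 101.5; q' = -767 + 9·164.5 = 713.5.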